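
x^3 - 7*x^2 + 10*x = x*(x - 5)*(x - 2)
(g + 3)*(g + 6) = g^2 + 9*g + 18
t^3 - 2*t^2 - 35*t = t*(t - 7)*(t + 5)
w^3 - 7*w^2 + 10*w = w*(w - 5)*(w - 2)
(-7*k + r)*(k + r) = -7*k^2 - 6*k*r + r^2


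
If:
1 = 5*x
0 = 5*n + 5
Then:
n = -1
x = 1/5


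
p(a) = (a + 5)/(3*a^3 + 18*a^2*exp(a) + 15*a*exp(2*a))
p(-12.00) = 0.00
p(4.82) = 0.00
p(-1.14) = 3.00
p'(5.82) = -0.00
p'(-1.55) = -6.87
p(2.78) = 0.00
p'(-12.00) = 0.00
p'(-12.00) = 0.00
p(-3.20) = -0.02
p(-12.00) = 0.00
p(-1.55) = -1.13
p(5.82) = 0.00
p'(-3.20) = -0.03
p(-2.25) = -0.11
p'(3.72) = -0.00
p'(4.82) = -0.00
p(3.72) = 0.00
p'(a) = (a + 5)*(-18*a^2*exp(a) - 9*a^2 - 30*a*exp(2*a) - 36*a*exp(a) - 15*exp(2*a))/(3*a^3 + 18*a^2*exp(a) + 15*a*exp(2*a))^2 + 1/(3*a^3 + 18*a^2*exp(a) + 15*a*exp(2*a))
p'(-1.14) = -8.74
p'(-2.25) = -0.24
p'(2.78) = -0.00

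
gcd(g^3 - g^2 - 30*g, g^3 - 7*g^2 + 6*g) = g^2 - 6*g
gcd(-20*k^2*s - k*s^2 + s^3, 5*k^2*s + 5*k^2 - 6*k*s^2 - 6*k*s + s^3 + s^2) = -5*k + s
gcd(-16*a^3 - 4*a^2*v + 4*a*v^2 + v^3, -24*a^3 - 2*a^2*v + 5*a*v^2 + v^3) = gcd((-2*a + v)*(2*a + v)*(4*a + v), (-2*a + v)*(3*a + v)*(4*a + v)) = -8*a^2 + 2*a*v + v^2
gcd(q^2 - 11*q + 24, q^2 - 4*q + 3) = q - 3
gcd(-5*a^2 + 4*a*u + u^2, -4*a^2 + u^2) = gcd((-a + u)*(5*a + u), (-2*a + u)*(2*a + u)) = 1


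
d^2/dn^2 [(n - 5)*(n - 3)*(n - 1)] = 6*n - 18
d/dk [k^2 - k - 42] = 2*k - 1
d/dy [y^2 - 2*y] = 2*y - 2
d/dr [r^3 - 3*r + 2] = 3*r^2 - 3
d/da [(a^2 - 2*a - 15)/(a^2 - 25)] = 2/(a^2 + 10*a + 25)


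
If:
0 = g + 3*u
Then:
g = -3*u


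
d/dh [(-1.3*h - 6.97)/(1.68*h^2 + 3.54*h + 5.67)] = (2.184*h^2 + 23.4192*h + 17.3028)/(2.8224*h^4 + 11.8944*h^3 + 31.5828*h^2 + 40.1436*h + 32.1489)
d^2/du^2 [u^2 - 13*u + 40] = 2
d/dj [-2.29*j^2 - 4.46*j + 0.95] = -4.58*j - 4.46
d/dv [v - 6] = 1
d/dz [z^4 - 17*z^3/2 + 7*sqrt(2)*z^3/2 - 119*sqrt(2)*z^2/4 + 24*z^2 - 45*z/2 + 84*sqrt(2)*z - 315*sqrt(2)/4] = 4*z^3 - 51*z^2/2 + 21*sqrt(2)*z^2/2 - 119*sqrt(2)*z/2 + 48*z - 45/2 + 84*sqrt(2)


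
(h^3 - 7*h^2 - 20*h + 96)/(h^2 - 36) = (h^3 - 7*h^2 - 20*h + 96)/(h^2 - 36)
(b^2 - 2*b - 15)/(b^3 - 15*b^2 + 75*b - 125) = (b + 3)/(b^2 - 10*b + 25)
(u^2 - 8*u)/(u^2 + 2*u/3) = 3*(u - 8)/(3*u + 2)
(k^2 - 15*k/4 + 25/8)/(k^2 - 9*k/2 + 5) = (k - 5/4)/(k - 2)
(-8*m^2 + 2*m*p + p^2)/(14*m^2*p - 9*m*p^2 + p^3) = (4*m + p)/(p*(-7*m + p))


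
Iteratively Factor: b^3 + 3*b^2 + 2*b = (b)*(b^2 + 3*b + 2) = b*(b + 1)*(b + 2)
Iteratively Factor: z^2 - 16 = (z - 4)*(z + 4)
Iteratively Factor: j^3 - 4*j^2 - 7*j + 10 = (j - 5)*(j^2 + j - 2) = (j - 5)*(j + 2)*(j - 1)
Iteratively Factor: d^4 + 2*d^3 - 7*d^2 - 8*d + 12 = (d + 2)*(d^3 - 7*d + 6) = (d + 2)*(d + 3)*(d^2 - 3*d + 2) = (d - 2)*(d + 2)*(d + 3)*(d - 1)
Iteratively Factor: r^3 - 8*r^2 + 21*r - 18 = (r - 3)*(r^2 - 5*r + 6) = (r - 3)*(r - 2)*(r - 3)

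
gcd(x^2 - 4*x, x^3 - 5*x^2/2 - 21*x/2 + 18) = x - 4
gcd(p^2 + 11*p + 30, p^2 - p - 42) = p + 6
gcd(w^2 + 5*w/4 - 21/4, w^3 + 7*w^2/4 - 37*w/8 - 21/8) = w^2 + 5*w/4 - 21/4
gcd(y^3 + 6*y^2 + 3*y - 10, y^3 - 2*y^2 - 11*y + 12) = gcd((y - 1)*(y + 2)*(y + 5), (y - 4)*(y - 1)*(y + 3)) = y - 1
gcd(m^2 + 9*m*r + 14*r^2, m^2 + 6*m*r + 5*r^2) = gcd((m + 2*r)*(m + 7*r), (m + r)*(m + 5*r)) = 1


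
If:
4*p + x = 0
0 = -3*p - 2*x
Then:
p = 0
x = 0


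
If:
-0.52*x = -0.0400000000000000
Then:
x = 0.08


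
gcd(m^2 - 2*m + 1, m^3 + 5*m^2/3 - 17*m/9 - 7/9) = m - 1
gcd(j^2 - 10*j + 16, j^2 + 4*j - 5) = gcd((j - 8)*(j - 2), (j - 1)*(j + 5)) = 1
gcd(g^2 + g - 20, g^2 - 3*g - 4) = g - 4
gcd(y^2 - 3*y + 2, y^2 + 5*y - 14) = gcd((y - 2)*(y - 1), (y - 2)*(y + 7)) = y - 2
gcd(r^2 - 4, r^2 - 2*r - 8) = r + 2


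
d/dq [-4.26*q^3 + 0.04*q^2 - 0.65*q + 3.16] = -12.78*q^2 + 0.08*q - 0.65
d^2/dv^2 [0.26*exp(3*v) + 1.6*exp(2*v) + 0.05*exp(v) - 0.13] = (2.34*exp(2*v) + 6.4*exp(v) + 0.05)*exp(v)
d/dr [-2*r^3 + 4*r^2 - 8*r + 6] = -6*r^2 + 8*r - 8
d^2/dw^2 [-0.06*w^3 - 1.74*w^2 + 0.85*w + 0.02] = -0.36*w - 3.48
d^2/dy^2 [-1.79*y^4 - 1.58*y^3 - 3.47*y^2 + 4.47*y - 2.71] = -21.48*y^2 - 9.48*y - 6.94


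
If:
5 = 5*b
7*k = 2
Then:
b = 1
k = 2/7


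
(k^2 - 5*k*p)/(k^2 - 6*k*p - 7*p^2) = k*(-k + 5*p)/(-k^2 + 6*k*p + 7*p^2)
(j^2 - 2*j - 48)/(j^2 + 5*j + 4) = (j^2 - 2*j - 48)/(j^2 + 5*j + 4)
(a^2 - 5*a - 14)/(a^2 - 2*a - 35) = (a + 2)/(a + 5)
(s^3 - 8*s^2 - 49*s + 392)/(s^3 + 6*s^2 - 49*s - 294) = (s - 8)/(s + 6)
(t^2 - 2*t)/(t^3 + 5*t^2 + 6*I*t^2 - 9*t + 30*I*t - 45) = t*(t - 2)/(t^3 + t^2*(5 + 6*I) + 3*t*(-3 + 10*I) - 45)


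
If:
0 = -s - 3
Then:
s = -3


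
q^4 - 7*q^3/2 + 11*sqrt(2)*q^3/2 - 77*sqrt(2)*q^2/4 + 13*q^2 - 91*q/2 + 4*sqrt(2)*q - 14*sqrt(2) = (q - 7/2)*(q + sqrt(2)/2)*(q + sqrt(2))*(q + 4*sqrt(2))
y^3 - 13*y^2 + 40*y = y*(y - 8)*(y - 5)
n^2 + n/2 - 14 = (n - 7/2)*(n + 4)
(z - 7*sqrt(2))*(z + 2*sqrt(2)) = z^2 - 5*sqrt(2)*z - 28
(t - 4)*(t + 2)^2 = t^3 - 12*t - 16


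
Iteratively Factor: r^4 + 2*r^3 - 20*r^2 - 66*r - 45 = (r + 3)*(r^3 - r^2 - 17*r - 15) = (r - 5)*(r + 3)*(r^2 + 4*r + 3) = (r - 5)*(r + 3)^2*(r + 1)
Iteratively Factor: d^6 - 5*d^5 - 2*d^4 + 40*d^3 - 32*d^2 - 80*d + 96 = (d - 2)*(d^5 - 3*d^4 - 8*d^3 + 24*d^2 + 16*d - 48) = (d - 2)^2*(d^4 - d^3 - 10*d^2 + 4*d + 24) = (d - 2)^2*(d + 2)*(d^3 - 3*d^2 - 4*d + 12) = (d - 2)^3*(d + 2)*(d^2 - d - 6) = (d - 3)*(d - 2)^3*(d + 2)*(d + 2)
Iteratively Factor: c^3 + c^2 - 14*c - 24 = (c - 4)*(c^2 + 5*c + 6) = (c - 4)*(c + 3)*(c + 2)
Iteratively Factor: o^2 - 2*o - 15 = (o - 5)*(o + 3)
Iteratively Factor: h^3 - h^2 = (h - 1)*(h^2) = h*(h - 1)*(h)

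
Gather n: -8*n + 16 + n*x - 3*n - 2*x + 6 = n*(x - 11) - 2*x + 22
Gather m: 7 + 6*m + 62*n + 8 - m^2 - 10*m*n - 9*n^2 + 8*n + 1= -m^2 + m*(6 - 10*n) - 9*n^2 + 70*n + 16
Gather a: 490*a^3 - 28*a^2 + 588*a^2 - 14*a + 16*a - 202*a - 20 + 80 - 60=490*a^3 + 560*a^2 - 200*a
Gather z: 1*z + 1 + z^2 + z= z^2 + 2*z + 1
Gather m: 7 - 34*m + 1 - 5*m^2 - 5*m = -5*m^2 - 39*m + 8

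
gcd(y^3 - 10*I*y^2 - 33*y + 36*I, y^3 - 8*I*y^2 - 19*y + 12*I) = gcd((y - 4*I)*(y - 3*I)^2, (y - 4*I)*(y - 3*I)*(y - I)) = y^2 - 7*I*y - 12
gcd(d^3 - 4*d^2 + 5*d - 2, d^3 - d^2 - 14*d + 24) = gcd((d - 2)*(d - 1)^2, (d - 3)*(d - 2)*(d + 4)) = d - 2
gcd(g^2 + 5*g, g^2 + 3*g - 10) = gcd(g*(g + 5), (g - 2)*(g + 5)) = g + 5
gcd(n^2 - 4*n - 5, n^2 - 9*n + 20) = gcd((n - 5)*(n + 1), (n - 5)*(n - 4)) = n - 5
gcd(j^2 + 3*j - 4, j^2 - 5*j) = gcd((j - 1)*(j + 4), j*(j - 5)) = 1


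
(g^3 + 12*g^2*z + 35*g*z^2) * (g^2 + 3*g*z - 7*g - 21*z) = g^5 + 15*g^4*z - 7*g^4 + 71*g^3*z^2 - 105*g^3*z + 105*g^2*z^3 - 497*g^2*z^2 - 735*g*z^3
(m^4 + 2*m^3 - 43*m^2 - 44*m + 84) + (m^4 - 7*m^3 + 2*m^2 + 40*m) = 2*m^4 - 5*m^3 - 41*m^2 - 4*m + 84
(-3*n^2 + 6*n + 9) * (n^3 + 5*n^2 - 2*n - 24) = -3*n^5 - 9*n^4 + 45*n^3 + 105*n^2 - 162*n - 216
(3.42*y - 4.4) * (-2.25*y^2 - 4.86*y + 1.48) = -7.695*y^3 - 6.7212*y^2 + 26.4456*y - 6.512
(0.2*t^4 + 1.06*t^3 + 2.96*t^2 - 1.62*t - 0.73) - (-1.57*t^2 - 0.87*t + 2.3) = 0.2*t^4 + 1.06*t^3 + 4.53*t^2 - 0.75*t - 3.03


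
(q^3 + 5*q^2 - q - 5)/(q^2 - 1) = q + 5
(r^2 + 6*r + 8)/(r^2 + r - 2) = (r + 4)/(r - 1)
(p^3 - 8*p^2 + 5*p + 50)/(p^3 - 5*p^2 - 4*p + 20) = (p - 5)/(p - 2)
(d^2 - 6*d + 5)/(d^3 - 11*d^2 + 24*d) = (d^2 - 6*d + 5)/(d*(d^2 - 11*d + 24))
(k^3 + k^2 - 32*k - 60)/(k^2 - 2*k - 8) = (k^2 - k - 30)/(k - 4)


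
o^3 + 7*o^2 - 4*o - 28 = (o - 2)*(o + 2)*(o + 7)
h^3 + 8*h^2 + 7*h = h*(h + 1)*(h + 7)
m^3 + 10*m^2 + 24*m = m*(m + 4)*(m + 6)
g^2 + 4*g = g*(g + 4)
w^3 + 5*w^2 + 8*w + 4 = (w + 1)*(w + 2)^2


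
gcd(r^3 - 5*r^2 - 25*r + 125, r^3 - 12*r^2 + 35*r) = r - 5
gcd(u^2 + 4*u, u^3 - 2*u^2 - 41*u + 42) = 1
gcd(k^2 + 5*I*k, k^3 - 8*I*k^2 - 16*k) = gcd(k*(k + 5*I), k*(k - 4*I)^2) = k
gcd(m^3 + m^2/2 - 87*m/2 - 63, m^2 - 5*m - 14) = m - 7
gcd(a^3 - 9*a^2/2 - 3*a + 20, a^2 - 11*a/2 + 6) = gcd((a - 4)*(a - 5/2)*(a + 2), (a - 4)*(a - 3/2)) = a - 4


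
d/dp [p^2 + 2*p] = 2*p + 2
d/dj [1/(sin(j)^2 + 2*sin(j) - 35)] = -2*(sin(j) + 1)*cos(j)/(sin(j)^2 + 2*sin(j) - 35)^2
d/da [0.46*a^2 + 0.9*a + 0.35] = 0.92*a + 0.9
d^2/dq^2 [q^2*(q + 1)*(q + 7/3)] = 12*q^2 + 20*q + 14/3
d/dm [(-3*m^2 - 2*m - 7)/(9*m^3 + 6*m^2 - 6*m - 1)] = (27*m^4 + 36*m^3 + 219*m^2 + 90*m - 40)/(81*m^6 + 108*m^5 - 72*m^4 - 90*m^3 + 24*m^2 + 12*m + 1)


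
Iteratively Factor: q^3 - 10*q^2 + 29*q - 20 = (q - 4)*(q^2 - 6*q + 5) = (q - 4)*(q - 1)*(q - 5)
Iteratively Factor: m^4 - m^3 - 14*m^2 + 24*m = (m - 3)*(m^3 + 2*m^2 - 8*m) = (m - 3)*(m + 4)*(m^2 - 2*m) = m*(m - 3)*(m + 4)*(m - 2)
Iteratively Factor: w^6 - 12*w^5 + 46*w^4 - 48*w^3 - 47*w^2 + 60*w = (w - 4)*(w^5 - 8*w^4 + 14*w^3 + 8*w^2 - 15*w) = w*(w - 4)*(w^4 - 8*w^3 + 14*w^2 + 8*w - 15) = w*(w - 4)*(w - 1)*(w^3 - 7*w^2 + 7*w + 15) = w*(w - 4)*(w - 3)*(w - 1)*(w^2 - 4*w - 5) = w*(w - 5)*(w - 4)*(w - 3)*(w - 1)*(w + 1)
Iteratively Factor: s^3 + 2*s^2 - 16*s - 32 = (s + 2)*(s^2 - 16) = (s + 2)*(s + 4)*(s - 4)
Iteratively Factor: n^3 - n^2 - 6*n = (n)*(n^2 - n - 6) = n*(n - 3)*(n + 2)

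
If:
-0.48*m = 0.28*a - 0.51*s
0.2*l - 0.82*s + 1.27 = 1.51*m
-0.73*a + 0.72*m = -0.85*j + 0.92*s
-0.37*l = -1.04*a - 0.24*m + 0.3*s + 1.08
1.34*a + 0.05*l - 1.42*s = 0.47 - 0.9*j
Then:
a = 0.49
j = 0.77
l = -1.79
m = 0.30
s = 0.55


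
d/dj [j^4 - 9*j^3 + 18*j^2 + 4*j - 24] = 4*j^3 - 27*j^2 + 36*j + 4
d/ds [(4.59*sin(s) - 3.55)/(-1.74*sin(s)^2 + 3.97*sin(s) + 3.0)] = (7.9866*sin(s)^2 - 12.354*sin(s) + 27.8635)*cos(s)/(3.0276*sin(s)^4 - 13.8156*sin(s)^3 + 5.3209*sin(s)^2 + 23.82*sin(s) + 9.0)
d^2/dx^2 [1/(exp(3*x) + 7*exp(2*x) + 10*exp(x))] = (-(exp(2*x) + 7*exp(x) + 10)*(9*exp(2*x) + 28*exp(x) + 10) + 2*(3*exp(2*x) + 14*exp(x) + 10)^2)*exp(-x)/(exp(2*x) + 7*exp(x) + 10)^3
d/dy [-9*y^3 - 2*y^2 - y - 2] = -27*y^2 - 4*y - 1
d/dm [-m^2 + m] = 1 - 2*m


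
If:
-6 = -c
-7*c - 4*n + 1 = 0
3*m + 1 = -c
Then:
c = 6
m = -7/3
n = -41/4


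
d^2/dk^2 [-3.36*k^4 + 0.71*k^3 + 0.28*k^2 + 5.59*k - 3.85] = -40.32*k^2 + 4.26*k + 0.56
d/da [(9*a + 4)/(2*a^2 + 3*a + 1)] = (18*a^2 + 27*a - (4*a + 3)*(9*a + 4) + 9)/(2*a^2 + 3*a + 1)^2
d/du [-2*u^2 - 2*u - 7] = -4*u - 2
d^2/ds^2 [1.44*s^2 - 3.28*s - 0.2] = 2.88000000000000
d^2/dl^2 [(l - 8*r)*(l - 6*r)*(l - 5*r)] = 6*l - 38*r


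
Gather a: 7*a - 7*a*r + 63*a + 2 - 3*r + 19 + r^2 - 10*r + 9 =a*(70 - 7*r) + r^2 - 13*r + 30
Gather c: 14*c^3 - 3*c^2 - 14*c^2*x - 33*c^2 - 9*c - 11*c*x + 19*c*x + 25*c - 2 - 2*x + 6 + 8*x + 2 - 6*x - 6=14*c^3 + c^2*(-14*x - 36) + c*(8*x + 16)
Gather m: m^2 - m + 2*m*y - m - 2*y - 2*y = m^2 + m*(2*y - 2) - 4*y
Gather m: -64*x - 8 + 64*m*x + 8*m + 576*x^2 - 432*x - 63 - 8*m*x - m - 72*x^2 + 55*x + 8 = m*(56*x + 7) + 504*x^2 - 441*x - 63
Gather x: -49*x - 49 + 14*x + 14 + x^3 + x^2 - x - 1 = x^3 + x^2 - 36*x - 36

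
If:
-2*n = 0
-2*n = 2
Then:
No Solution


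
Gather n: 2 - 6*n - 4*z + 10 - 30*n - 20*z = -36*n - 24*z + 12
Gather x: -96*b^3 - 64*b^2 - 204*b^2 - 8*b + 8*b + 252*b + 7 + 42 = -96*b^3 - 268*b^2 + 252*b + 49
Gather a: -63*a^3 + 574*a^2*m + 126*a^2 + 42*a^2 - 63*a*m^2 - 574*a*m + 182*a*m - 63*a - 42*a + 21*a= -63*a^3 + a^2*(574*m + 168) + a*(-63*m^2 - 392*m - 84)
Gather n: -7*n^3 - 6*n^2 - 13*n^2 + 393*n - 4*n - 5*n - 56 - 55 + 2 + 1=-7*n^3 - 19*n^2 + 384*n - 108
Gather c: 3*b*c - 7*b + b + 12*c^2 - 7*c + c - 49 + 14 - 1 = -6*b + 12*c^2 + c*(3*b - 6) - 36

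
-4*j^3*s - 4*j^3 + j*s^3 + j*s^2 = (-2*j + s)*(2*j + s)*(j*s + j)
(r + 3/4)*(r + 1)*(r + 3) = r^3 + 19*r^2/4 + 6*r + 9/4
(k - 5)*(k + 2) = k^2 - 3*k - 10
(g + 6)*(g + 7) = g^2 + 13*g + 42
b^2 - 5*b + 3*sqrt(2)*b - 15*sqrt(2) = (b - 5)*(b + 3*sqrt(2))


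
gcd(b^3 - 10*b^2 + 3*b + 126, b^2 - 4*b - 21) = b^2 - 4*b - 21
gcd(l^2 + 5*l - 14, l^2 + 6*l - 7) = l + 7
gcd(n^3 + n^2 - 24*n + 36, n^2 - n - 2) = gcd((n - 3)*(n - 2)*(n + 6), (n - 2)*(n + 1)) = n - 2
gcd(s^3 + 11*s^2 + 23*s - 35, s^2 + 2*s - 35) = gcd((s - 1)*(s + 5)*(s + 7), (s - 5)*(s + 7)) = s + 7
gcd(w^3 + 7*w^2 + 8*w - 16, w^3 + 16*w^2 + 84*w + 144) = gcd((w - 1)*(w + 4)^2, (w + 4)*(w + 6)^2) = w + 4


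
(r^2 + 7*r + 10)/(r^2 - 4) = (r + 5)/(r - 2)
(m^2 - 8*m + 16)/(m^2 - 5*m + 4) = (m - 4)/(m - 1)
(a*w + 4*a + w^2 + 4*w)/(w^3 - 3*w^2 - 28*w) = (a + w)/(w*(w - 7))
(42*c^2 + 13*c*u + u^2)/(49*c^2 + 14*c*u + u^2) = (6*c + u)/(7*c + u)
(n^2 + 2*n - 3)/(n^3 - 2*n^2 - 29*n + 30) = (n + 3)/(n^2 - n - 30)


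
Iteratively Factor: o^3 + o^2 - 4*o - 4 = (o + 1)*(o^2 - 4) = (o + 1)*(o + 2)*(o - 2)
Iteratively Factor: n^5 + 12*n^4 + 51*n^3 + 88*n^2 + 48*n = (n + 4)*(n^4 + 8*n^3 + 19*n^2 + 12*n) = (n + 4)^2*(n^3 + 4*n^2 + 3*n) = (n + 1)*(n + 4)^2*(n^2 + 3*n) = n*(n + 1)*(n + 4)^2*(n + 3)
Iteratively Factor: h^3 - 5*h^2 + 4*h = (h - 1)*(h^2 - 4*h) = h*(h - 1)*(h - 4)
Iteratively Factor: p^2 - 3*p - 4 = (p - 4)*(p + 1)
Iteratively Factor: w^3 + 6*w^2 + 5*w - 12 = (w - 1)*(w^2 + 7*w + 12) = (w - 1)*(w + 3)*(w + 4)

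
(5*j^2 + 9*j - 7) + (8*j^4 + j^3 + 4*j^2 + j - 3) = 8*j^4 + j^3 + 9*j^2 + 10*j - 10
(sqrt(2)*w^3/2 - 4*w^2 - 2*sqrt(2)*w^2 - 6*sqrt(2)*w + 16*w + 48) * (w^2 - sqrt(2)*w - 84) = sqrt(2)*w^5/2 - 5*w^4 - 2*sqrt(2)*w^4 - 44*sqrt(2)*w^3 + 20*w^3 + 152*sqrt(2)*w^2 + 396*w^2 - 1344*w + 456*sqrt(2)*w - 4032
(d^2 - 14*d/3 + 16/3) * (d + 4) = d^3 - 2*d^2/3 - 40*d/3 + 64/3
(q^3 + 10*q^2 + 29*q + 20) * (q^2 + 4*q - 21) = q^5 + 14*q^4 + 48*q^3 - 74*q^2 - 529*q - 420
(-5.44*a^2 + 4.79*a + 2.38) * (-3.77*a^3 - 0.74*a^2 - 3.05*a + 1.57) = 20.5088*a^5 - 14.0327*a^4 + 4.0748*a^3 - 24.9115*a^2 + 0.261300000000001*a + 3.7366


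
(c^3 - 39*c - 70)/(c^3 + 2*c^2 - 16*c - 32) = (c^2 - 2*c - 35)/(c^2 - 16)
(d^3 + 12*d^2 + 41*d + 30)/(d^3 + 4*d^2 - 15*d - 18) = (d + 5)/(d - 3)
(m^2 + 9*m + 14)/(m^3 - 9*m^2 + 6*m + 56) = (m + 7)/(m^2 - 11*m + 28)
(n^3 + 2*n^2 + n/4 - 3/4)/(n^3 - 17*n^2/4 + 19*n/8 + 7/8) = 2*(4*n^3 + 8*n^2 + n - 3)/(8*n^3 - 34*n^2 + 19*n + 7)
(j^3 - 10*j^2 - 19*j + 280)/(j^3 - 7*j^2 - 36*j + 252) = (j^2 - 3*j - 40)/(j^2 - 36)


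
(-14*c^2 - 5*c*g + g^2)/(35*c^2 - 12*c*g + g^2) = (-2*c - g)/(5*c - g)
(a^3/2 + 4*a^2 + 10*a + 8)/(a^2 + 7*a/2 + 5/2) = (a^3 + 8*a^2 + 20*a + 16)/(2*a^2 + 7*a + 5)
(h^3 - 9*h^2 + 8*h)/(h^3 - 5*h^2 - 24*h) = (h - 1)/(h + 3)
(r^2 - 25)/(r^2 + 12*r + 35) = (r - 5)/(r + 7)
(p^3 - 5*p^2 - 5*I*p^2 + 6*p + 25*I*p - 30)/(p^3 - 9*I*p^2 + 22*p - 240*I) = (p^2 + p*(-5 + I) - 5*I)/(p^2 - 3*I*p + 40)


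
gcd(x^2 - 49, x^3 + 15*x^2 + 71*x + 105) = x + 7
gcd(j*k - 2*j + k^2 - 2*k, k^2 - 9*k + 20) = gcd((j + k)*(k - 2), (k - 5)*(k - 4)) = 1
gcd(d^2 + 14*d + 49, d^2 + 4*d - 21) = d + 7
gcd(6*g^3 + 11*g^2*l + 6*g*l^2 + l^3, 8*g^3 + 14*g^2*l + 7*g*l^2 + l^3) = 2*g^2 + 3*g*l + l^2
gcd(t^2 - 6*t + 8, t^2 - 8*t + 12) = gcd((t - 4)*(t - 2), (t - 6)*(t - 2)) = t - 2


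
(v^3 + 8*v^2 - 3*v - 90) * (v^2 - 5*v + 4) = v^5 + 3*v^4 - 39*v^3 - 43*v^2 + 438*v - 360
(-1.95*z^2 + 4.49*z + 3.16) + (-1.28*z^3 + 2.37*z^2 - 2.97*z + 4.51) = -1.28*z^3 + 0.42*z^2 + 1.52*z + 7.67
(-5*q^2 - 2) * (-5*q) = 25*q^3 + 10*q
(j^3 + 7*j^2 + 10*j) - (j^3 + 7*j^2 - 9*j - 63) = 19*j + 63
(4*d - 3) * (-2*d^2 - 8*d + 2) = -8*d^3 - 26*d^2 + 32*d - 6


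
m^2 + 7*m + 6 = (m + 1)*(m + 6)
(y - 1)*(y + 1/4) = y^2 - 3*y/4 - 1/4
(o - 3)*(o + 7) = o^2 + 4*o - 21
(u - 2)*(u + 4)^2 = u^3 + 6*u^2 - 32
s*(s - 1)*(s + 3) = s^3 + 2*s^2 - 3*s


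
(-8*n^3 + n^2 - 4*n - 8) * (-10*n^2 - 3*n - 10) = 80*n^5 + 14*n^4 + 117*n^3 + 82*n^2 + 64*n + 80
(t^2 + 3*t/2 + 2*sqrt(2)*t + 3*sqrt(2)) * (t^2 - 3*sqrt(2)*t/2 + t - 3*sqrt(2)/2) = t^4 + sqrt(2)*t^3/2 + 5*t^3/2 - 9*t^2/2 + 5*sqrt(2)*t^2/4 - 15*t + 3*sqrt(2)*t/4 - 9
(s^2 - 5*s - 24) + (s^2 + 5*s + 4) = 2*s^2 - 20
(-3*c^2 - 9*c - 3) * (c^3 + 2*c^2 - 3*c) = -3*c^5 - 15*c^4 - 12*c^3 + 21*c^2 + 9*c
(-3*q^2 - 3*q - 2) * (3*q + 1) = -9*q^3 - 12*q^2 - 9*q - 2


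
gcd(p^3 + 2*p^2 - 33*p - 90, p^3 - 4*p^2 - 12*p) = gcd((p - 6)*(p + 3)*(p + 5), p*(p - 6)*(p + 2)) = p - 6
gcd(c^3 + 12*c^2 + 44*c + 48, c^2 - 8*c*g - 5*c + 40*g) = 1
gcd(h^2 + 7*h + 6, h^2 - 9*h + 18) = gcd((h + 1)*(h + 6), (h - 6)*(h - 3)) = 1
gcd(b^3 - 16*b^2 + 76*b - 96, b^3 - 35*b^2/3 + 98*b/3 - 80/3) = b^2 - 10*b + 16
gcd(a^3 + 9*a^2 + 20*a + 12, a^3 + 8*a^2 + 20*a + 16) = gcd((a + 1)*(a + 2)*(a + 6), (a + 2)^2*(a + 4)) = a + 2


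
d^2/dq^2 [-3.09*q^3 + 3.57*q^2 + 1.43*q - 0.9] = 7.14 - 18.54*q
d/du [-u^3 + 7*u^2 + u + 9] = -3*u^2 + 14*u + 1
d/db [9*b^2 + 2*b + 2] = 18*b + 2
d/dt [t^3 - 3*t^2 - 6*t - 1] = 3*t^2 - 6*t - 6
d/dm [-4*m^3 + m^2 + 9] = 2*m*(1 - 6*m)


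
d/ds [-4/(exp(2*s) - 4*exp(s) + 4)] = 8*(exp(s) - 2)*exp(s)/(exp(2*s) - 4*exp(s) + 4)^2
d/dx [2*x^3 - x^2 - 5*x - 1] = 6*x^2 - 2*x - 5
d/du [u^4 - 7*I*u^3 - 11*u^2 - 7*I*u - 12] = 4*u^3 - 21*I*u^2 - 22*u - 7*I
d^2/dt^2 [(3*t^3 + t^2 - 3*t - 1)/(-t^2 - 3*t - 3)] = 6*(-4*t^3 - 23*t^2 - 33*t - 10)/(t^6 + 9*t^5 + 36*t^4 + 81*t^3 + 108*t^2 + 81*t + 27)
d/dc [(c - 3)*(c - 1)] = 2*c - 4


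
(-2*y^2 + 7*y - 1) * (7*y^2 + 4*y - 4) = -14*y^4 + 41*y^3 + 29*y^2 - 32*y + 4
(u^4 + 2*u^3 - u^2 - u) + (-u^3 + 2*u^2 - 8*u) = u^4 + u^3 + u^2 - 9*u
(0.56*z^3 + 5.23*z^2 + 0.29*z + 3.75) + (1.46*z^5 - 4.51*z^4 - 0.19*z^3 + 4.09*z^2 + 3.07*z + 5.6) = 1.46*z^5 - 4.51*z^4 + 0.37*z^3 + 9.32*z^2 + 3.36*z + 9.35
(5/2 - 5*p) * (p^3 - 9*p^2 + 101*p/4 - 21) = -5*p^4 + 95*p^3/2 - 595*p^2/4 + 1345*p/8 - 105/2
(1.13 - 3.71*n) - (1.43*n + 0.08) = 1.05 - 5.14*n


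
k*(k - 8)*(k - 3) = k^3 - 11*k^2 + 24*k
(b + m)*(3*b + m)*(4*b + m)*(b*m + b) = 12*b^4*m + 12*b^4 + 19*b^3*m^2 + 19*b^3*m + 8*b^2*m^3 + 8*b^2*m^2 + b*m^4 + b*m^3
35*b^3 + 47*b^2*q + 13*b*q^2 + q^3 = (b + q)*(5*b + q)*(7*b + q)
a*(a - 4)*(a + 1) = a^3 - 3*a^2 - 4*a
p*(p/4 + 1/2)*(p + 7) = p^3/4 + 9*p^2/4 + 7*p/2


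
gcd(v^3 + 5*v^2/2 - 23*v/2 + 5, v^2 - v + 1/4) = v - 1/2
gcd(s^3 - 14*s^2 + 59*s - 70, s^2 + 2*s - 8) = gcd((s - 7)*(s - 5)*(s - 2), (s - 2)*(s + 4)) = s - 2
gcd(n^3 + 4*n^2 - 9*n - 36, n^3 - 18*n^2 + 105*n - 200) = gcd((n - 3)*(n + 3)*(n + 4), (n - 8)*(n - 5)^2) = 1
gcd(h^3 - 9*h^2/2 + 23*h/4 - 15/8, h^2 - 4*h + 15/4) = h^2 - 4*h + 15/4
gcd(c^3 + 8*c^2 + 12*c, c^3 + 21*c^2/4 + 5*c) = c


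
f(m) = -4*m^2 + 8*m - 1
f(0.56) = 2.23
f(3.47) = -21.40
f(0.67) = 2.56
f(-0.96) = -12.37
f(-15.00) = -1021.00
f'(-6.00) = 56.00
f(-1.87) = -29.95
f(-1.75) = -27.25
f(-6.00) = -193.00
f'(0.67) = 2.64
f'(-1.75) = 22.00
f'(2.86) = -14.88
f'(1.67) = -5.36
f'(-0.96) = 15.68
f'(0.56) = 3.52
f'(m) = 8 - 8*m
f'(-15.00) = 128.00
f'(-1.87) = 22.96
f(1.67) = 1.20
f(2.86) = -10.84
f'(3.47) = -19.76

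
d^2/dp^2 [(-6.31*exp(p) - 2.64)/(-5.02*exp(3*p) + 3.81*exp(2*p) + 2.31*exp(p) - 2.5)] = (636.058096*exp(6*p) + 236.702538*exp(5*p) - 171.140169*exp(4*p) - 992.949361*exp(3*p) + 132.133212*exp(2*p) + 151.111554*exp(p) + 54.6835)*exp(p)/(126.506008*exp(9*p) - 288.040572*exp(8*p) + 43.973694*exp(7*p) + 398.785791*exp(6*p) - 307.127907*exp(5*p) - 126.063873*exp(4*p) + 213.815109*exp(3*p) - 31.41675*exp(2*p) - 43.3125*exp(p) + 15.625)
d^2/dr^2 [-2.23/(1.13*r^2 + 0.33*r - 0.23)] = (5.694974*r^2 + 1.663134*r - 2.23*(2.26*r + 0.33)*(4.52*r + 0.66) - 1.159154)/(1.13*r^2 + 0.33*r - 0.23)^3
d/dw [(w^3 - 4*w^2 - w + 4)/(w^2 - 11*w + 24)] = (w^4 - 22*w^3 + 117*w^2 - 200*w + 20)/(w^4 - 22*w^3 + 169*w^2 - 528*w + 576)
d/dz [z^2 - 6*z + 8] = 2*z - 6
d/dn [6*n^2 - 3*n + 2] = 12*n - 3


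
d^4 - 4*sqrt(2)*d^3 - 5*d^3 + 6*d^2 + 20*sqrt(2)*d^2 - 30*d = d*(d - 5)*(d - 3*sqrt(2))*(d - sqrt(2))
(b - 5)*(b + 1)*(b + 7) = b^3 + 3*b^2 - 33*b - 35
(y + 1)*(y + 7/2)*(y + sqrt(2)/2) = y^3 + sqrt(2)*y^2/2 + 9*y^2/2 + 9*sqrt(2)*y/4 + 7*y/2 + 7*sqrt(2)/4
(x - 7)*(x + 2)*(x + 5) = x^3 - 39*x - 70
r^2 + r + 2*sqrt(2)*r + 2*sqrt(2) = (r + 1)*(r + 2*sqrt(2))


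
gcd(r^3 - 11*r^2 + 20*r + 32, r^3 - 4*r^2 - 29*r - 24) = r^2 - 7*r - 8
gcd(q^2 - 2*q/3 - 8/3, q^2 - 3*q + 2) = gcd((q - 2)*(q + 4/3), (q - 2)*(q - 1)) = q - 2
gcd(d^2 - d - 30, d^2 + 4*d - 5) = d + 5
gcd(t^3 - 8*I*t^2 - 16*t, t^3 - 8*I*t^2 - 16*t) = t^3 - 8*I*t^2 - 16*t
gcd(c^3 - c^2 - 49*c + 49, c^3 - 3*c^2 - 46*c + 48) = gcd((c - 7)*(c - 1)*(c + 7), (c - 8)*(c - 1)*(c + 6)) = c - 1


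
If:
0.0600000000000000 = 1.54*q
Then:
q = 0.04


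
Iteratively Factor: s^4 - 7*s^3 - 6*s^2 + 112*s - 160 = (s - 4)*(s^3 - 3*s^2 - 18*s + 40) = (s - 5)*(s - 4)*(s^2 + 2*s - 8) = (s - 5)*(s - 4)*(s - 2)*(s + 4)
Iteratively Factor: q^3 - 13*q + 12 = (q - 1)*(q^2 + q - 12) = (q - 3)*(q - 1)*(q + 4)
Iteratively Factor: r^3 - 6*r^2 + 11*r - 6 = (r - 1)*(r^2 - 5*r + 6) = (r - 3)*(r - 1)*(r - 2)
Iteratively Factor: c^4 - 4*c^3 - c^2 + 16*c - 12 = (c - 1)*(c^3 - 3*c^2 - 4*c + 12) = (c - 2)*(c - 1)*(c^2 - c - 6) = (c - 3)*(c - 2)*(c - 1)*(c + 2)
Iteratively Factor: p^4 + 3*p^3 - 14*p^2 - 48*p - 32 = (p - 4)*(p^3 + 7*p^2 + 14*p + 8) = (p - 4)*(p + 4)*(p^2 + 3*p + 2) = (p - 4)*(p + 1)*(p + 4)*(p + 2)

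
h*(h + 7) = h^2 + 7*h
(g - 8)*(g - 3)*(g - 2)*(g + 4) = g^4 - 9*g^3 - 6*g^2 + 136*g - 192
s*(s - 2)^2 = s^3 - 4*s^2 + 4*s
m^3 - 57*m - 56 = (m - 8)*(m + 1)*(m + 7)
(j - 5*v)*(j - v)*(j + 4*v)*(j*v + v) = j^4*v - 2*j^3*v^2 + j^3*v - 19*j^2*v^3 - 2*j^2*v^2 + 20*j*v^4 - 19*j*v^3 + 20*v^4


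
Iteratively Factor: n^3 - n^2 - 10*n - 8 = (n + 1)*(n^2 - 2*n - 8) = (n + 1)*(n + 2)*(n - 4)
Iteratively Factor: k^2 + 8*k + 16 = (k + 4)*(k + 4)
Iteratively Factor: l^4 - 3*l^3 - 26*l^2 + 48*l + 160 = (l + 4)*(l^3 - 7*l^2 + 2*l + 40) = (l - 4)*(l + 4)*(l^2 - 3*l - 10) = (l - 5)*(l - 4)*(l + 4)*(l + 2)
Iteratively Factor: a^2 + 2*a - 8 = (a + 4)*(a - 2)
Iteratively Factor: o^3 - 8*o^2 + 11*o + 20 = (o - 4)*(o^2 - 4*o - 5) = (o - 4)*(o + 1)*(o - 5)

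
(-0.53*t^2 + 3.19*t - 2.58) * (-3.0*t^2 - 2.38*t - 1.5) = 1.59*t^4 - 8.3086*t^3 + 0.942800000000001*t^2 + 1.3554*t + 3.87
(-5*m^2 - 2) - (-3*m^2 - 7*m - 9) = -2*m^2 + 7*m + 7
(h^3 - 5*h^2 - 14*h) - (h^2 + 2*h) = h^3 - 6*h^2 - 16*h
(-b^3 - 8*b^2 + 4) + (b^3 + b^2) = 4 - 7*b^2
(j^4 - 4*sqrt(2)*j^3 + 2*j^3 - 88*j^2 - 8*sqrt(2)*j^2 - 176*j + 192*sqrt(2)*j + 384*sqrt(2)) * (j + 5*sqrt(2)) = j^5 + sqrt(2)*j^4 + 2*j^4 - 128*j^3 + 2*sqrt(2)*j^3 - 248*sqrt(2)*j^2 - 256*j^2 - 496*sqrt(2)*j + 1920*j + 3840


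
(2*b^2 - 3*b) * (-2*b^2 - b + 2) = -4*b^4 + 4*b^3 + 7*b^2 - 6*b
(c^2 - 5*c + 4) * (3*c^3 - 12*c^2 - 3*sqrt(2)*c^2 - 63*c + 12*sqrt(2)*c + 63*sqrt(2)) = 3*c^5 - 27*c^4 - 3*sqrt(2)*c^4 + 9*c^3 + 27*sqrt(2)*c^3 - 9*sqrt(2)*c^2 + 267*c^2 - 267*sqrt(2)*c - 252*c + 252*sqrt(2)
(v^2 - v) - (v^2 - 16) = 16 - v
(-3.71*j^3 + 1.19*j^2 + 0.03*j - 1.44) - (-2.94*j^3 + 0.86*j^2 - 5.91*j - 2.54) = -0.77*j^3 + 0.33*j^2 + 5.94*j + 1.1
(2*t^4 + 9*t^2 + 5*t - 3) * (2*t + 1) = 4*t^5 + 2*t^4 + 18*t^3 + 19*t^2 - t - 3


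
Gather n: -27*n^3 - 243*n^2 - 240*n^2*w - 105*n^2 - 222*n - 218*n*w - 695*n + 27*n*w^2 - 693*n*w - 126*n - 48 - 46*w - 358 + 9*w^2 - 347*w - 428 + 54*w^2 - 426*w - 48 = -27*n^3 + n^2*(-240*w - 348) + n*(27*w^2 - 911*w - 1043) + 63*w^2 - 819*w - 882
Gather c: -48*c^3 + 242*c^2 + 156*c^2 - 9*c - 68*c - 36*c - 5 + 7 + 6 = -48*c^3 + 398*c^2 - 113*c + 8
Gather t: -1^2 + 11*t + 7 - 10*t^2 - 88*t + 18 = -10*t^2 - 77*t + 24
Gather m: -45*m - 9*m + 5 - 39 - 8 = -54*m - 42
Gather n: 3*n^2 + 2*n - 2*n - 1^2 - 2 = 3*n^2 - 3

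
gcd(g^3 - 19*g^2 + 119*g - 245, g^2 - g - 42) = g - 7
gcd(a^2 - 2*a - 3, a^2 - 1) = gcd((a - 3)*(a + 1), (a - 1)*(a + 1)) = a + 1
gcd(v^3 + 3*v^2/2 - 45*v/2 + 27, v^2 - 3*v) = v - 3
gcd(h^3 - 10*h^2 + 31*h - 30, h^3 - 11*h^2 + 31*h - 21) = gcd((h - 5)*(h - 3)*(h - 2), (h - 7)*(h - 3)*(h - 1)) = h - 3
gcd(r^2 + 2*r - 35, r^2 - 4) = 1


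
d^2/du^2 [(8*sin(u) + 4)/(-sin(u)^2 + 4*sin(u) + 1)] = 8*(9*sin(u)^5 + 6*sin(u)^4 + 3*sin(u)^2 - 3*sin(u)/2 + 3*sin(3*u) - sin(5*u)/2 - 9)/(sin(u)^2 - 4*sin(u) - 1)^3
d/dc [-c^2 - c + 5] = -2*c - 1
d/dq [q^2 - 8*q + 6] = 2*q - 8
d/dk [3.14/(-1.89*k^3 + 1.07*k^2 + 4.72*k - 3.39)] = (17.8038*k^2 - 6.7196*k - 14.8208)/(1.89*k^3 - 1.07*k^2 - 4.72*k + 3.39)^2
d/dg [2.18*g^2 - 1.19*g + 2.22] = 4.36*g - 1.19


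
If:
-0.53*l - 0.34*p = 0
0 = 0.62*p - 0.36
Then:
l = -0.37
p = 0.58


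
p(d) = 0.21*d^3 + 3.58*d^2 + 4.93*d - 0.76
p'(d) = 0.63*d^2 + 7.16*d + 4.93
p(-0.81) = -2.52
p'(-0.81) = -0.46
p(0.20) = 0.37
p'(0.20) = 6.39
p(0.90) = 6.73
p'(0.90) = 11.88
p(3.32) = 62.75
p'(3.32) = 35.65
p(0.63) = 3.82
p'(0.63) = 9.69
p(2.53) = 38.03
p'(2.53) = 27.08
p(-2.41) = 5.21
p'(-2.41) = -8.67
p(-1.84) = 0.98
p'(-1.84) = -6.11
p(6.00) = 203.06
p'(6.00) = 70.57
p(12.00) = 936.80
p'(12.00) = 181.57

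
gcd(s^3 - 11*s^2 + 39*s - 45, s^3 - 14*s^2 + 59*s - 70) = s - 5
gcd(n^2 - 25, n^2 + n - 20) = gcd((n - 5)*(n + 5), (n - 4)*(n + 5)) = n + 5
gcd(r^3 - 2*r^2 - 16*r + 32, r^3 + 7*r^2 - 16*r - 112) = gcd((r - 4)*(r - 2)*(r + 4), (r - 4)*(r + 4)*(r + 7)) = r^2 - 16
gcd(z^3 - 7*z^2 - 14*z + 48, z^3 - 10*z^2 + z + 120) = z^2 - 5*z - 24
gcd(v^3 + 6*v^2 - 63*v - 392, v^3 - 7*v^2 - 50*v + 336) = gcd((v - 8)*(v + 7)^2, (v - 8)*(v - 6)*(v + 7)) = v^2 - v - 56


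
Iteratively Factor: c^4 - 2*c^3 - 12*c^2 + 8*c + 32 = (c - 2)*(c^3 - 12*c - 16) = (c - 4)*(c - 2)*(c^2 + 4*c + 4) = (c - 4)*(c - 2)*(c + 2)*(c + 2)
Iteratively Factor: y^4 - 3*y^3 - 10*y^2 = (y)*(y^3 - 3*y^2 - 10*y) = y*(y - 5)*(y^2 + 2*y) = y^2*(y - 5)*(y + 2)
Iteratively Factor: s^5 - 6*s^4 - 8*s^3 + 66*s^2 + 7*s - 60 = (s + 3)*(s^4 - 9*s^3 + 19*s^2 + 9*s - 20) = (s - 1)*(s + 3)*(s^3 - 8*s^2 + 11*s + 20) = (s - 4)*(s - 1)*(s + 3)*(s^2 - 4*s - 5) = (s - 5)*(s - 4)*(s - 1)*(s + 3)*(s + 1)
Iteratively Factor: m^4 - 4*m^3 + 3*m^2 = (m)*(m^3 - 4*m^2 + 3*m) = m*(m - 1)*(m^2 - 3*m) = m*(m - 3)*(m - 1)*(m)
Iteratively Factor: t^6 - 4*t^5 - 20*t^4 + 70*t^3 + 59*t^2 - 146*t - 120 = (t + 1)*(t^5 - 5*t^4 - 15*t^3 + 85*t^2 - 26*t - 120) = (t - 5)*(t + 1)*(t^4 - 15*t^2 + 10*t + 24) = (t - 5)*(t + 1)^2*(t^3 - t^2 - 14*t + 24) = (t - 5)*(t - 3)*(t + 1)^2*(t^2 + 2*t - 8) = (t - 5)*(t - 3)*(t - 2)*(t + 1)^2*(t + 4)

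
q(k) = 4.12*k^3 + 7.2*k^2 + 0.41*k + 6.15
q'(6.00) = 531.77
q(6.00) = 1157.73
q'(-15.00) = 2565.41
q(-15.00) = -12285.00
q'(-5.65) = 313.61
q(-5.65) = -509.42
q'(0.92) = 24.12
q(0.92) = 15.83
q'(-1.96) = 19.67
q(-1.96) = 1.98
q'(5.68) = 480.97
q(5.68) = 995.76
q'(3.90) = 244.57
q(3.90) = 361.66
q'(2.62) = 122.98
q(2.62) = 130.74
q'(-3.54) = 104.32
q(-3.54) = -87.84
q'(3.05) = 159.31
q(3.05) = 191.27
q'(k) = 12.36*k^2 + 14.4*k + 0.41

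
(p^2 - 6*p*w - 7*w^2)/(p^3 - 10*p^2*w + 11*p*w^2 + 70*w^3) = (p + w)/(p^2 - 3*p*w - 10*w^2)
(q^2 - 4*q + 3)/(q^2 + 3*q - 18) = (q - 1)/(q + 6)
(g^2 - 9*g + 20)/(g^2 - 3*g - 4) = (g - 5)/(g + 1)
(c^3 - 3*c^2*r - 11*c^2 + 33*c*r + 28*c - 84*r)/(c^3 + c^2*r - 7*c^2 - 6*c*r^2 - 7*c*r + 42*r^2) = (-c^2 + 3*c*r + 4*c - 12*r)/(-c^2 - c*r + 6*r^2)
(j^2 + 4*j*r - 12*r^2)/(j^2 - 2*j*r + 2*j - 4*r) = (j + 6*r)/(j + 2)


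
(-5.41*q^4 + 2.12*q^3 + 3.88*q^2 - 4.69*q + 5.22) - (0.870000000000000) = -5.41*q^4 + 2.12*q^3 + 3.88*q^2 - 4.69*q + 4.35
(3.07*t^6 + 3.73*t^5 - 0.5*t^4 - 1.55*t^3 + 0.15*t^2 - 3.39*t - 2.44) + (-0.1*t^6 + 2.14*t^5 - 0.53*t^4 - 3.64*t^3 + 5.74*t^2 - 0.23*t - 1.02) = 2.97*t^6 + 5.87*t^5 - 1.03*t^4 - 5.19*t^3 + 5.89*t^2 - 3.62*t - 3.46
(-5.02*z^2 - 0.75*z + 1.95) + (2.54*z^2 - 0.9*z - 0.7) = -2.48*z^2 - 1.65*z + 1.25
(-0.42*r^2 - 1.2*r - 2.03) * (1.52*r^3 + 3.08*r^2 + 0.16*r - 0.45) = -0.6384*r^5 - 3.1176*r^4 - 6.8488*r^3 - 6.2554*r^2 + 0.2152*r + 0.9135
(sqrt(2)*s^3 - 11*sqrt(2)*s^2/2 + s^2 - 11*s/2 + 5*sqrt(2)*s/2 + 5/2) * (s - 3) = sqrt(2)*s^4 - 17*sqrt(2)*s^3/2 + s^3 - 17*s^2/2 + 19*sqrt(2)*s^2 - 15*sqrt(2)*s/2 + 19*s - 15/2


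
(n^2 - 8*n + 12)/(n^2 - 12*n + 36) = (n - 2)/(n - 6)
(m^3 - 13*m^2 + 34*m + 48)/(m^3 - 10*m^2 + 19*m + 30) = (m - 8)/(m - 5)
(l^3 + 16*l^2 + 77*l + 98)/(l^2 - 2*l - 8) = (l^2 + 14*l + 49)/(l - 4)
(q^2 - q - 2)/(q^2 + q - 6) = (q + 1)/(q + 3)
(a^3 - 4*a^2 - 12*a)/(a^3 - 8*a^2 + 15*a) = (a^2 - 4*a - 12)/(a^2 - 8*a + 15)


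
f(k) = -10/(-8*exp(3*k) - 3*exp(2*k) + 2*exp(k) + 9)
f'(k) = -10*(24*exp(3*k) + 6*exp(2*k) - 2*exp(k))/(-8*exp(3*k) - 3*exp(2*k) + 2*exp(k) + 9)^2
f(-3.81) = -1.11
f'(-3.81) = 0.01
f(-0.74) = -1.19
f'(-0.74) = -0.43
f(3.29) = 0.00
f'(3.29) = -0.00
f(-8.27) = -1.11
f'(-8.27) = 0.00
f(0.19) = 1.41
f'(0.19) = -9.64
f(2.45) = 0.00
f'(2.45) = -0.00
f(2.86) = 0.00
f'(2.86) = -0.00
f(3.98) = 0.00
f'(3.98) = -0.00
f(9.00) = 0.00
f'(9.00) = 0.00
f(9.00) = 0.00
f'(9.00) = 0.00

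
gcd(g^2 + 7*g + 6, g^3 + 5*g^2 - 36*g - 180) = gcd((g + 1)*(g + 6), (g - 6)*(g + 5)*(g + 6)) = g + 6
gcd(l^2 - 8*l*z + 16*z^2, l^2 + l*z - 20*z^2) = -l + 4*z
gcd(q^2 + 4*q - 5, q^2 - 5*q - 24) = 1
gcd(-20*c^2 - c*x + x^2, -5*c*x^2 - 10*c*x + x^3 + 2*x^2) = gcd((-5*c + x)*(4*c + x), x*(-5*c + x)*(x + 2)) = -5*c + x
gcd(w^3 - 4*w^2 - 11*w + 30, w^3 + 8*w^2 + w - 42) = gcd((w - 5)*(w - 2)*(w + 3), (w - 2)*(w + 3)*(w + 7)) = w^2 + w - 6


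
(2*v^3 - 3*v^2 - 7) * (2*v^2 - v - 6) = 4*v^5 - 8*v^4 - 9*v^3 + 4*v^2 + 7*v + 42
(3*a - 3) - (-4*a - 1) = 7*a - 2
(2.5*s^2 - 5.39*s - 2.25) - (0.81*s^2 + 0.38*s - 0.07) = 1.69*s^2 - 5.77*s - 2.18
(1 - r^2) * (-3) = 3*r^2 - 3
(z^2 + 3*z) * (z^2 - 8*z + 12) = z^4 - 5*z^3 - 12*z^2 + 36*z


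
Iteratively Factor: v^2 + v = (v)*(v + 1)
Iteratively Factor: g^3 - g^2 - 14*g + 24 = (g - 2)*(g^2 + g - 12) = (g - 3)*(g - 2)*(g + 4)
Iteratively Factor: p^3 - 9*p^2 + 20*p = (p - 4)*(p^2 - 5*p) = p*(p - 4)*(p - 5)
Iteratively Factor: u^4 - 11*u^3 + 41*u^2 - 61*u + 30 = (u - 2)*(u^3 - 9*u^2 + 23*u - 15) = (u - 3)*(u - 2)*(u^2 - 6*u + 5) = (u - 3)*(u - 2)*(u - 1)*(u - 5)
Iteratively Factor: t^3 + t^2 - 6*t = (t)*(t^2 + t - 6) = t*(t + 3)*(t - 2)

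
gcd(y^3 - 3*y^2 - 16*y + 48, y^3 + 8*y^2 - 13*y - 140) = y - 4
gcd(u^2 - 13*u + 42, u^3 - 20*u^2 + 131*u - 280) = u - 7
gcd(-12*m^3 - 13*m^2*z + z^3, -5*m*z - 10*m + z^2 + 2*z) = 1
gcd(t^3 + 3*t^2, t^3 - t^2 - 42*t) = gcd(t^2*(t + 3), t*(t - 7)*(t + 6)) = t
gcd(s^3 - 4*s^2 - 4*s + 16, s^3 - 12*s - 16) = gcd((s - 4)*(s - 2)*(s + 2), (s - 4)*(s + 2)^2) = s^2 - 2*s - 8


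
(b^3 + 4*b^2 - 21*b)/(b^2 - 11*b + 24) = b*(b + 7)/(b - 8)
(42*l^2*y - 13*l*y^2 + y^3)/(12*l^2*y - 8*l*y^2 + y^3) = (-7*l + y)/(-2*l + y)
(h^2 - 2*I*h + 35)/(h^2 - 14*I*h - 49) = (h + 5*I)/(h - 7*I)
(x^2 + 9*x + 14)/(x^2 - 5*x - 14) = (x + 7)/(x - 7)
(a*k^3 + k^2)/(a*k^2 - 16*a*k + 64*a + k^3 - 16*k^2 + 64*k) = k^2*(a*k + 1)/(a*k^2 - 16*a*k + 64*a + k^3 - 16*k^2 + 64*k)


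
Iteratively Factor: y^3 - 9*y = (y)*(y^2 - 9) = y*(y - 3)*(y + 3)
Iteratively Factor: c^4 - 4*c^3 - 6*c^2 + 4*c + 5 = (c + 1)*(c^3 - 5*c^2 - c + 5) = (c + 1)^2*(c^2 - 6*c + 5) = (c - 1)*(c + 1)^2*(c - 5)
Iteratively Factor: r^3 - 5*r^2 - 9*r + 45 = (r + 3)*(r^2 - 8*r + 15) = (r - 5)*(r + 3)*(r - 3)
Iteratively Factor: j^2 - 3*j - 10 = (j + 2)*(j - 5)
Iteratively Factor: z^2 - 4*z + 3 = (z - 1)*(z - 3)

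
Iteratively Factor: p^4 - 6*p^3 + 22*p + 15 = (p + 1)*(p^3 - 7*p^2 + 7*p + 15) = (p - 5)*(p + 1)*(p^2 - 2*p - 3) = (p - 5)*(p + 1)^2*(p - 3)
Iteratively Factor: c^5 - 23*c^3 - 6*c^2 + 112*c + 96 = (c + 4)*(c^4 - 4*c^3 - 7*c^2 + 22*c + 24) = (c + 1)*(c + 4)*(c^3 - 5*c^2 - 2*c + 24) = (c - 3)*(c + 1)*(c + 4)*(c^2 - 2*c - 8) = (c - 3)*(c + 1)*(c + 2)*(c + 4)*(c - 4)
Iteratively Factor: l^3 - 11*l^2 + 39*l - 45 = (l - 3)*(l^2 - 8*l + 15) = (l - 5)*(l - 3)*(l - 3)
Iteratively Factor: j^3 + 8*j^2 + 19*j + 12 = (j + 3)*(j^2 + 5*j + 4) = (j + 3)*(j + 4)*(j + 1)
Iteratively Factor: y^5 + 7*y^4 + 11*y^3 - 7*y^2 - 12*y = (y)*(y^4 + 7*y^3 + 11*y^2 - 7*y - 12) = y*(y + 1)*(y^3 + 6*y^2 + 5*y - 12) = y*(y + 1)*(y + 3)*(y^2 + 3*y - 4) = y*(y + 1)*(y + 3)*(y + 4)*(y - 1)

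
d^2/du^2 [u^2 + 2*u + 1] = 2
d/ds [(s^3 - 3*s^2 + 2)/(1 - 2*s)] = (-4*s^3 + 9*s^2 - 6*s + 4)/(4*s^2 - 4*s + 1)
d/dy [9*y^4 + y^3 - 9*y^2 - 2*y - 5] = 36*y^3 + 3*y^2 - 18*y - 2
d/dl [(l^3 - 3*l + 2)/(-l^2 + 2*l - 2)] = (-l^4 + 4*l^3 - 9*l^2 + 4*l + 2)/(l^4 - 4*l^3 + 8*l^2 - 8*l + 4)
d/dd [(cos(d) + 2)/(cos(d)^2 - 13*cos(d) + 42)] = (cos(d)^2 + 4*cos(d) - 68)*sin(d)/(cos(d)^2 - 13*cos(d) + 42)^2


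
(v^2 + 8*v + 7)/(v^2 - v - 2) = (v + 7)/(v - 2)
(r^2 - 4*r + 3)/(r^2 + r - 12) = (r - 1)/(r + 4)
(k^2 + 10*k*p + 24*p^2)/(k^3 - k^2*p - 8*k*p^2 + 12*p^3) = (k^2 + 10*k*p + 24*p^2)/(k^3 - k^2*p - 8*k*p^2 + 12*p^3)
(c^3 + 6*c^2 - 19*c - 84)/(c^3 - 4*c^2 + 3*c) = (c^3 + 6*c^2 - 19*c - 84)/(c*(c^2 - 4*c + 3))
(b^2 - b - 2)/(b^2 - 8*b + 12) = (b + 1)/(b - 6)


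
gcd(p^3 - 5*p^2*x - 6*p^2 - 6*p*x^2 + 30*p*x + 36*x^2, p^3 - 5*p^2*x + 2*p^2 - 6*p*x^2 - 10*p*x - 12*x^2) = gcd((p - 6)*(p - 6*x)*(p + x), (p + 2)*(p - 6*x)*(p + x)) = -p^2 + 5*p*x + 6*x^2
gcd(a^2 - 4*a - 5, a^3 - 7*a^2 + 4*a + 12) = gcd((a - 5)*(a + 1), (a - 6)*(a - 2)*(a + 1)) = a + 1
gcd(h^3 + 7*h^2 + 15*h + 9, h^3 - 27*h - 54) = h^2 + 6*h + 9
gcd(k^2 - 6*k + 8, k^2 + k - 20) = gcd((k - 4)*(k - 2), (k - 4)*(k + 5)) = k - 4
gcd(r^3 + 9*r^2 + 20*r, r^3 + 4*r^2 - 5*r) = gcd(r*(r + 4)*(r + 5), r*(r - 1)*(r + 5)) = r^2 + 5*r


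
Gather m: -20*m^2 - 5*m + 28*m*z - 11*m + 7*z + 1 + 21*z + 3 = -20*m^2 + m*(28*z - 16) + 28*z + 4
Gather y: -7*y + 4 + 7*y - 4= 0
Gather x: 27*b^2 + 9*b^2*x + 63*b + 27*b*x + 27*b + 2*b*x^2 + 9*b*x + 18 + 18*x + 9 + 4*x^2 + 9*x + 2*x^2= 27*b^2 + 90*b + x^2*(2*b + 6) + x*(9*b^2 + 36*b + 27) + 27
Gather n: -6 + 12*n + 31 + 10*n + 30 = 22*n + 55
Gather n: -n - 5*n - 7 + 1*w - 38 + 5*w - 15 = -6*n + 6*w - 60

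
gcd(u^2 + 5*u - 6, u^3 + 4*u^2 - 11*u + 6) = u^2 + 5*u - 6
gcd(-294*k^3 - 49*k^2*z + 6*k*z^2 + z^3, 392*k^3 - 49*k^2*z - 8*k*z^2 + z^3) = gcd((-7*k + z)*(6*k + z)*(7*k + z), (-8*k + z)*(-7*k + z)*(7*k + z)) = -49*k^2 + z^2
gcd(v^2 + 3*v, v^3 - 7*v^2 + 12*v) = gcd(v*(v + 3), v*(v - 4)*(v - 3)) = v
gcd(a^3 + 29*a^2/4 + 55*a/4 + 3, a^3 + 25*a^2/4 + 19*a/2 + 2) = a^2 + 17*a/4 + 1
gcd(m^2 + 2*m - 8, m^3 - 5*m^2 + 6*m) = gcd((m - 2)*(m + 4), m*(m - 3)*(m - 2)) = m - 2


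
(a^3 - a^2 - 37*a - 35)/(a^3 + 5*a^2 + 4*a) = (a^2 - 2*a - 35)/(a*(a + 4))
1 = 1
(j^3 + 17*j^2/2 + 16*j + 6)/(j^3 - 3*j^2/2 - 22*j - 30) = (2*j^2 + 13*j + 6)/(2*j^2 - 7*j - 30)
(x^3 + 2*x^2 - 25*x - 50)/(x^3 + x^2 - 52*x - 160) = (x^2 - 3*x - 10)/(x^2 - 4*x - 32)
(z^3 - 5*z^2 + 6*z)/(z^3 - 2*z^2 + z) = (z^2 - 5*z + 6)/(z^2 - 2*z + 1)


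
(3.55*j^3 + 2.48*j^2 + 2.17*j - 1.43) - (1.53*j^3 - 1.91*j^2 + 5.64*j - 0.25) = 2.02*j^3 + 4.39*j^2 - 3.47*j - 1.18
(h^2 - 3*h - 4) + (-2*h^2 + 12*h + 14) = -h^2 + 9*h + 10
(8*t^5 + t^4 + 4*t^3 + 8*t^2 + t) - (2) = 8*t^5 + t^4 + 4*t^3 + 8*t^2 + t - 2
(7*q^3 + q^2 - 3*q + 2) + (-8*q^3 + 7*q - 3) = -q^3 + q^2 + 4*q - 1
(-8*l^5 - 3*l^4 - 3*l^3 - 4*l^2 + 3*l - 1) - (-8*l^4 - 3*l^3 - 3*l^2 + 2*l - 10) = -8*l^5 + 5*l^4 - l^2 + l + 9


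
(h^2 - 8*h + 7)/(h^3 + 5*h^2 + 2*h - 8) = (h - 7)/(h^2 + 6*h + 8)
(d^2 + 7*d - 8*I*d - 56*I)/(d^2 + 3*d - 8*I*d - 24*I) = (d + 7)/(d + 3)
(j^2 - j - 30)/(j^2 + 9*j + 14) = (j^2 - j - 30)/(j^2 + 9*j + 14)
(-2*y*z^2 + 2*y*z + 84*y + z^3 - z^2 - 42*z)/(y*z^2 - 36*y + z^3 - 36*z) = (-2*y*z + 14*y + z^2 - 7*z)/(y*z - 6*y + z^2 - 6*z)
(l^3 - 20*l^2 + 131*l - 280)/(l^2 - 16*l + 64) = (l^2 - 12*l + 35)/(l - 8)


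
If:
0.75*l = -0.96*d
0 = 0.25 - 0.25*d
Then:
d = 1.00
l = -1.28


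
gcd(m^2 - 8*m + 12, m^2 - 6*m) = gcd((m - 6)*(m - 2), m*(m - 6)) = m - 6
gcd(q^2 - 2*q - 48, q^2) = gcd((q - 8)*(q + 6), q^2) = 1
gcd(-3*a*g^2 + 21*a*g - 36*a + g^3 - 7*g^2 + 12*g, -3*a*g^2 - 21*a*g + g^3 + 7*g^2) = 3*a - g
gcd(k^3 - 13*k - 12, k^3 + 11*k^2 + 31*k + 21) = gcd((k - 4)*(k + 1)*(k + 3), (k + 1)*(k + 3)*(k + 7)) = k^2 + 4*k + 3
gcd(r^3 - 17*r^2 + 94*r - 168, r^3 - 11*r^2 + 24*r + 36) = r - 6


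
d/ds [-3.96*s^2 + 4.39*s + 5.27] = 4.39 - 7.92*s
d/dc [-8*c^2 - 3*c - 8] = -16*c - 3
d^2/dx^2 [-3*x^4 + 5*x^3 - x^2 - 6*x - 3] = -36*x^2 + 30*x - 2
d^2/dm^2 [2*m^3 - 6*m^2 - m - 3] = 12*m - 12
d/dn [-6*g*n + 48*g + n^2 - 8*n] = -6*g + 2*n - 8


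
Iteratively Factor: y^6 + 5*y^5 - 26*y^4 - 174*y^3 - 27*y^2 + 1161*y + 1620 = (y + 3)*(y^5 + 2*y^4 - 32*y^3 - 78*y^2 + 207*y + 540) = (y + 3)^2*(y^4 - y^3 - 29*y^2 + 9*y + 180) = (y + 3)^3*(y^3 - 4*y^2 - 17*y + 60) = (y - 3)*(y + 3)^3*(y^2 - y - 20) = (y - 5)*(y - 3)*(y + 3)^3*(y + 4)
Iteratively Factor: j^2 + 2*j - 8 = (j + 4)*(j - 2)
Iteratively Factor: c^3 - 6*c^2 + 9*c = (c)*(c^2 - 6*c + 9) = c*(c - 3)*(c - 3)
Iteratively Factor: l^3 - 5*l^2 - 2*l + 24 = (l - 4)*(l^2 - l - 6) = (l - 4)*(l + 2)*(l - 3)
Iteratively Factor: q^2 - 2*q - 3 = (q + 1)*(q - 3)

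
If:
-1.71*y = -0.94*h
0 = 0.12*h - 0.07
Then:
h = 0.58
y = 0.32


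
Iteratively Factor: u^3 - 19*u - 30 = (u + 2)*(u^2 - 2*u - 15) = (u + 2)*(u + 3)*(u - 5)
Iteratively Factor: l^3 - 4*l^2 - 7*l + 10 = (l + 2)*(l^2 - 6*l + 5) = (l - 1)*(l + 2)*(l - 5)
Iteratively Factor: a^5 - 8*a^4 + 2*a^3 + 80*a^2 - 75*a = (a - 1)*(a^4 - 7*a^3 - 5*a^2 + 75*a) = (a - 5)*(a - 1)*(a^3 - 2*a^2 - 15*a) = (a - 5)*(a - 1)*(a + 3)*(a^2 - 5*a) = a*(a - 5)*(a - 1)*(a + 3)*(a - 5)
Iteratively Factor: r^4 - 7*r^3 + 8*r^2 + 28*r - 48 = (r + 2)*(r^3 - 9*r^2 + 26*r - 24) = (r - 3)*(r + 2)*(r^2 - 6*r + 8) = (r - 3)*(r - 2)*(r + 2)*(r - 4)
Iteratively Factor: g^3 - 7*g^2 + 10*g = (g - 2)*(g^2 - 5*g) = g*(g - 2)*(g - 5)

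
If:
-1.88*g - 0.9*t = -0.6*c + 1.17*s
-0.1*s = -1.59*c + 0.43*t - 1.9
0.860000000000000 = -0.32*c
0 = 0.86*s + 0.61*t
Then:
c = -2.69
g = -0.61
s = 4.69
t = -6.61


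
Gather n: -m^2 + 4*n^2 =-m^2 + 4*n^2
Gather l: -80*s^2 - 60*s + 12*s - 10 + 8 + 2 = -80*s^2 - 48*s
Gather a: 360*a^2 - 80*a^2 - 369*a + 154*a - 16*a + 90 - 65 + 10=280*a^2 - 231*a + 35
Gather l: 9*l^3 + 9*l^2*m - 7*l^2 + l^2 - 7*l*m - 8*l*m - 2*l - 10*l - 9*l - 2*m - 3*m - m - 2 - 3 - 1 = 9*l^3 + l^2*(9*m - 6) + l*(-15*m - 21) - 6*m - 6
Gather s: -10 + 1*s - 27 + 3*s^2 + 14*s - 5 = 3*s^2 + 15*s - 42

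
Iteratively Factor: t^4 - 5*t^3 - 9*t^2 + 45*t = (t)*(t^3 - 5*t^2 - 9*t + 45) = t*(t - 3)*(t^2 - 2*t - 15) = t*(t - 3)*(t + 3)*(t - 5)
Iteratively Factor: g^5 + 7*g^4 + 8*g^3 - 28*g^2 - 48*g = (g - 2)*(g^4 + 9*g^3 + 26*g^2 + 24*g) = g*(g - 2)*(g^3 + 9*g^2 + 26*g + 24) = g*(g - 2)*(g + 4)*(g^2 + 5*g + 6) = g*(g - 2)*(g + 2)*(g + 4)*(g + 3)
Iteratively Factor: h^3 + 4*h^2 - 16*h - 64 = (h - 4)*(h^2 + 8*h + 16) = (h - 4)*(h + 4)*(h + 4)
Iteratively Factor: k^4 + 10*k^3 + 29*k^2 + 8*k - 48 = (k + 3)*(k^3 + 7*k^2 + 8*k - 16) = (k + 3)*(k + 4)*(k^2 + 3*k - 4) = (k - 1)*(k + 3)*(k + 4)*(k + 4)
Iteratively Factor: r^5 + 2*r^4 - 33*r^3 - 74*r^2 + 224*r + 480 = (r + 2)*(r^4 - 33*r^2 - 8*r + 240) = (r - 5)*(r + 2)*(r^3 + 5*r^2 - 8*r - 48) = (r - 5)*(r - 3)*(r + 2)*(r^2 + 8*r + 16) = (r - 5)*(r - 3)*(r + 2)*(r + 4)*(r + 4)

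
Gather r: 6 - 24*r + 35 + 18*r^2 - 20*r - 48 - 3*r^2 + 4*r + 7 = 15*r^2 - 40*r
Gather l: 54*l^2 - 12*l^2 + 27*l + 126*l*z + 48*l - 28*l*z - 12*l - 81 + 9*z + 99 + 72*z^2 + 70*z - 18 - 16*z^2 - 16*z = 42*l^2 + l*(98*z + 63) + 56*z^2 + 63*z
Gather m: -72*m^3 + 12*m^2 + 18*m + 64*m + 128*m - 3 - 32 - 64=-72*m^3 + 12*m^2 + 210*m - 99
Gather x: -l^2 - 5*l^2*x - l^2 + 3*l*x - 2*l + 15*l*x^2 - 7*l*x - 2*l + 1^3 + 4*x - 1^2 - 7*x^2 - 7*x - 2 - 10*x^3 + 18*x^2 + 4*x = -2*l^2 - 4*l - 10*x^3 + x^2*(15*l + 11) + x*(-5*l^2 - 4*l + 1) - 2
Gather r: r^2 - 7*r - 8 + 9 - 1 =r^2 - 7*r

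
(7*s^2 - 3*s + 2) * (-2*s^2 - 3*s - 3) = -14*s^4 - 15*s^3 - 16*s^2 + 3*s - 6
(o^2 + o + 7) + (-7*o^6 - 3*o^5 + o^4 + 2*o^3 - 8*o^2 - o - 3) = -7*o^6 - 3*o^5 + o^4 + 2*o^3 - 7*o^2 + 4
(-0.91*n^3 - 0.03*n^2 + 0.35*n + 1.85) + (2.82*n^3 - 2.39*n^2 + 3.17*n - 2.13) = 1.91*n^3 - 2.42*n^2 + 3.52*n - 0.28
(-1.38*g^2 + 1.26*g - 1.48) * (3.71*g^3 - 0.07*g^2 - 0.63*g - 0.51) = -5.1198*g^5 + 4.7712*g^4 - 4.7096*g^3 + 0.0135999999999999*g^2 + 0.2898*g + 0.7548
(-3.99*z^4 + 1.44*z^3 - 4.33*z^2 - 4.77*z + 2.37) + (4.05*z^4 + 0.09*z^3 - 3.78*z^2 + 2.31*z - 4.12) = 0.0599999999999996*z^4 + 1.53*z^3 - 8.11*z^2 - 2.46*z - 1.75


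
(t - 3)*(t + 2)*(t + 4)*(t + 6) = t^4 + 9*t^3 + 8*t^2 - 84*t - 144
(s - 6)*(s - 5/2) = s^2 - 17*s/2 + 15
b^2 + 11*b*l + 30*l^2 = (b + 5*l)*(b + 6*l)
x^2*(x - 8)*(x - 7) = x^4 - 15*x^3 + 56*x^2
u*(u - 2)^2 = u^3 - 4*u^2 + 4*u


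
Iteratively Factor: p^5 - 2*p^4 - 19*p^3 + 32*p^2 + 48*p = (p + 4)*(p^4 - 6*p^3 + 5*p^2 + 12*p) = (p - 4)*(p + 4)*(p^3 - 2*p^2 - 3*p) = (p - 4)*(p - 3)*(p + 4)*(p^2 + p) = p*(p - 4)*(p - 3)*(p + 4)*(p + 1)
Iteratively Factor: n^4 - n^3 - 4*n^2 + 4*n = (n - 2)*(n^3 + n^2 - 2*n) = n*(n - 2)*(n^2 + n - 2) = n*(n - 2)*(n + 2)*(n - 1)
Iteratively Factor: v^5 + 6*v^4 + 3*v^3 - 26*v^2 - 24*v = (v + 3)*(v^4 + 3*v^3 - 6*v^2 - 8*v) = v*(v + 3)*(v^3 + 3*v^2 - 6*v - 8) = v*(v + 3)*(v + 4)*(v^2 - v - 2) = v*(v - 2)*(v + 3)*(v + 4)*(v + 1)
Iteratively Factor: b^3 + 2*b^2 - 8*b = (b - 2)*(b^2 + 4*b) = b*(b - 2)*(b + 4)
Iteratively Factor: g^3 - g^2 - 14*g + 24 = (g + 4)*(g^2 - 5*g + 6) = (g - 2)*(g + 4)*(g - 3)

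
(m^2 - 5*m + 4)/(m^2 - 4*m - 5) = (-m^2 + 5*m - 4)/(-m^2 + 4*m + 5)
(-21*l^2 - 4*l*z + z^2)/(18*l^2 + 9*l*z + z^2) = (-7*l + z)/(6*l + z)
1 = 1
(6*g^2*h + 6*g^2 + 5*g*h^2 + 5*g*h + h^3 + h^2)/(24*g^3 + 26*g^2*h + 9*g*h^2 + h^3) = (h + 1)/(4*g + h)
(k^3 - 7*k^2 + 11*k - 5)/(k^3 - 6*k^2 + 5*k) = (k - 1)/k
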